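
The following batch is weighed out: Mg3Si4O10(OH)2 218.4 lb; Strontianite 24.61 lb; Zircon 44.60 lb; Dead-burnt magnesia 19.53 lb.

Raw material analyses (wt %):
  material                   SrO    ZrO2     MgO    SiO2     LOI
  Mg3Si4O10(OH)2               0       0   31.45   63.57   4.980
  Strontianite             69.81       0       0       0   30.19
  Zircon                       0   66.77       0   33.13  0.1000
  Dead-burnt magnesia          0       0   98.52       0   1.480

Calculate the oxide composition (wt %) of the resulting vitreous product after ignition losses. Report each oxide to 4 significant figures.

Working values are printed, rounded to 4 significant digits, in the printout. All internal work holds exact precision at each step; a single rounding finalizes every reported value. Derived quantities (glass mass, four oxide percentages, LOI, yield, the totals) are computed at full float precision from the batch weights for 288.5 lb of glass as written in problem or answer.
Oxide masses out of the charge:
  SrO: 24.61·0.6981 = 17.18 lb
  ZrO2: 44.60·0.6677 = 29.78 lb
  MgO: 218.4·0.3145 + 19.53·0.9852 = 87.93 lb
  SiO2: 218.4·0.6357 + 44.60·0.3313 = 153.6 lb
LOI: 218.4·0.04980 + 24.61·0.3019 + 44.60·0.001000 + 19.53·0.01480 = 18.64 lb
Glass = total batch minus LOI = 307.1 − 18.64 = 288.5 lb (matching Σ of the oxides)
wt % = 100 × oxide mass / glass mass

Glass mass = 288.5 lb (batch 307.1 − LOI 18.64).
Composition: SrO 5.955%, ZrO2 10.32%, MgO 30.48%, SiO2 53.25%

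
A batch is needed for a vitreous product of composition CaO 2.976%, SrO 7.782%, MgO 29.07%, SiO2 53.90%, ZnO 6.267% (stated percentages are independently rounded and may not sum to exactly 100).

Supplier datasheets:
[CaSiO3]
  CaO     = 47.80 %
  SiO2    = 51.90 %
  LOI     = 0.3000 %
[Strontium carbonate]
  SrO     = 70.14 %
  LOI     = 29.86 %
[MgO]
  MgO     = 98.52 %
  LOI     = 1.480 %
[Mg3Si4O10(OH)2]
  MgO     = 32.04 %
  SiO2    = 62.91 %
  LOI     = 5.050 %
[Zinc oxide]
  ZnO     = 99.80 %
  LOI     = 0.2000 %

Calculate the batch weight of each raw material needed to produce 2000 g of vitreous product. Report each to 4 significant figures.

Working values appear with 4-significant-digit rounding between the steps — all arithmetic keeps full precision in all steps — every reported result is rounded once only; the derived quantities (the five compositions, net glass mass, the yield, LOI, the totals) are carried at full float precision starting from the weights per 2000 g of glass as given in question or answer.
Oxide mass targets, per 2000 g vitreous product:
  CaO: 2.976% × 2000 = 59.52 g
  SrO: 7.782% × 2000 = 155.6 g
  MgO: 29.07% × 2000 = 581.4 g
  SiO2: 53.90% × 2000 = 1078 g
  ZnO: 6.267% × 2000 = 125.3 g
A balance pass over the oxides, from the weights as reported, at the basis given (sum by sum, the targets are met inside rounding margins):
  CaO: 124.5·0.4780 = 59.51 g (target 59.52 g)
  SrO: 221.9·0.7014 = 155.6 g (target 155.6 g)
  MgO: 66.27·0.9852 + 1611·0.3204 = 581.5 g (target 581.4 g)
  SiO2: 124.5·0.5190 + 1611·0.6291 = 1078 g (target 1078 g)
  ZnO: 125.6·0.9980 = 125.3 g (target 125.3 g)
Consistency of the glass mass: Σ batch − LOI loss = 2000 g (per-oxide target masses sum to 2000 g; stated basis 2000 g — deltas are rounding alone).
Summing the batch: Σ batch = 2149 g; LOI loss = Σ batch·LOI = 149.2 g; yield = glass ÷ total batch = 93.06%.

Batch per 2000 g vitreous product:
  CaSiO3: 124.5 g
  Strontium carbonate: 221.9 g
  MgO: 66.27 g
  Mg3Si4O10(OH)2: 1611 g
  Zinc oxide: 125.6 g
Total batch = 2149 g; LOI loss = 149.2 g; yield = 93.06%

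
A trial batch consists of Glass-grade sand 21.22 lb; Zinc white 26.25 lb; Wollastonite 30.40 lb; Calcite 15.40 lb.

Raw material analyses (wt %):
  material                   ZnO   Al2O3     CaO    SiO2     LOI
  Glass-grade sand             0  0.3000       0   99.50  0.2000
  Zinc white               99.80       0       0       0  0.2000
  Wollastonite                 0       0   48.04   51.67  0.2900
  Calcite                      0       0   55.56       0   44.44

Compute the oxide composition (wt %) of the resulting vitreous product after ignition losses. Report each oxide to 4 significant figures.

Glass mass = 86.24 lb (batch 93.27 − LOI 7.027).
Composition: ZnO 30.38%, Al2O3 0.07381%, CaO 26.85%, SiO2 42.70%

Mid-chain values are shown rounded to four significant digits on the page; each numeric step holds exact precision at each step. A single rounding yields each reported number. All derived quantities are recomputed using the weight values on 86.24 lb of glass in exact precision (net glass mass, four oxide percentages, LOI, totals, the yield) exactly as shown in the question or the answer.
What the batch supplies per oxide:
  ZnO: 26.25·0.9980 = 26.20 lb
  Al2O3: 21.22·0.003000 = 0.06366 lb
  CaO: 30.40·0.4804 + 15.40·0.5556 = 23.16 lb
  SiO2: 21.22·0.9950 + 30.40·0.5167 = 36.82 lb
LOI: 21.22·0.002000 + 26.25·0.002000 + 30.40·0.002900 + 15.40·0.4444 = 7.027 lb
The glass mass, total less LOI, = 93.27 − 7.027 = 86.24 lb (= the summed oxide contributions)
wt % = 100 × oxide mass / glass mass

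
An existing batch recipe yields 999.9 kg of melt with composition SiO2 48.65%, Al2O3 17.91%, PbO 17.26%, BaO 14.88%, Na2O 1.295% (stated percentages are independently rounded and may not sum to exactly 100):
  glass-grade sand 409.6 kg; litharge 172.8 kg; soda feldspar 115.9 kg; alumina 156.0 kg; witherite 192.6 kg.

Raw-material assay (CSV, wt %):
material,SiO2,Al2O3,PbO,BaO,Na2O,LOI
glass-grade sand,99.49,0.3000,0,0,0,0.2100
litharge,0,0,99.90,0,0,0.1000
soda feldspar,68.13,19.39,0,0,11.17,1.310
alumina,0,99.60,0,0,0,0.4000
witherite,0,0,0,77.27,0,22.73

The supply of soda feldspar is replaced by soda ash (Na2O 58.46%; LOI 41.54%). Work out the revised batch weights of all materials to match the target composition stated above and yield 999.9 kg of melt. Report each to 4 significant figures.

Revised batch per 999.9 kg melt:
  glass-grade sand: 488.9 kg
  litharge: 172.8 kg
  soda ash: 22.15 kg
  alumina: 178.3 kg
  witherite: 192.6 kg
Total batch = 1055 kg; LOI loss = 54.89 kg

Values along the way are displayed, rounded to 4 significant digits, as written. All internal work holds full precision at every stage — a single rounding produces each reported value. Derived quantities are computed from the batch weights for 999.9 kg of glass in exact precision (the five compositions, yield, ignition loss, the totals, glass mass) as set out in question or answer.
Per-oxide target masses for 999.9 kg melt:
  SiO2: 48.65% × 999.9 = 486.5 kg
  Al2O3: 17.91% × 999.9 = 179.1 kg
  PbO: 17.26% × 999.9 = 172.6 kg
  BaO: 14.88% × 999.9 = 148.8 kg
  Na2O: 1.295% × 999.9 = 12.95 kg
Verifying the oxide balance using the reported weights, per the basis as stated (target by target, the sums agree inside rounding margins):
  SiO2: 488.9·0.9949 = 486.4 kg (target 486.5 kg)
  Al2O3: 488.9·0.003000 + 178.3·0.9960 = 179.1 kg (target 179.1 kg)
  PbO: 172.8·0.9990 = 172.6 kg (target 172.6 kg)
  BaO: 192.6·0.7727 = 148.8 kg (target 148.8 kg)
  Na2O: 22.15·0.5846 = 12.95 kg (target 12.95 kg)
Glass-mass closure: the batch minus its LOI: 999.9 kg (targets for the oxides total 999.9 kg; the stated basis being 999.9 kg — a pure rounding effect).
Batch total: Σ batch = 1055 kg; ignition loss, Σ(batch × LOI) = 54.89 kg; yield, glass over the total, = 94.80%.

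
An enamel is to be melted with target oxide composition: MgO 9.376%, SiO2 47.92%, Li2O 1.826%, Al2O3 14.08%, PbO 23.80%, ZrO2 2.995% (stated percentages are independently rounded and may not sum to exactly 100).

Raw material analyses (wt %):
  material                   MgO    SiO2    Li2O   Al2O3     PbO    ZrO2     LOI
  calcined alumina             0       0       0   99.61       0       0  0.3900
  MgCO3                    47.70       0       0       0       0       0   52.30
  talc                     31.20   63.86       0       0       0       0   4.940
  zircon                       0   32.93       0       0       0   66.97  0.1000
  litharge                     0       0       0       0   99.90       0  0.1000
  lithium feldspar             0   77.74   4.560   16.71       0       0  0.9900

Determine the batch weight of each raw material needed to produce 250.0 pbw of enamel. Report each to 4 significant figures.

Intermediates are shown rounded to four significant digits when written out; all arithmetic maintains full float precision in all steps — every reported number is rounded only once. The derived quantities (glass mass, six oxide percentages, yield, totals, ignition loss) are carried from the weighed amounts on 250.0 pbw of glass in full float precision as written in the problem or answer text.
The oxide mass targets at 250.0 pbw enamel:
  MgO: 9.376% × 250.0 = 23.44 pbw
  SiO2: 47.92% × 250.0 = 119.8 pbw
  Li2O: 1.826% × 250.0 = 4.565 pbw
  Al2O3: 14.08% × 250.0 = 35.20 pbw
  PbO: 23.80% × 250.0 = 59.50 pbw
  ZrO2: 2.995% × 250.0 = 7.488 pbw
Mass-balance tally per oxide on the weights just shown, under the basis named above (oxide sums agree with the targets once rounding is allowed for):
  MgO: 9.919·0.4770 + 59.96·0.3120 = 23.44 pbw (target 23.44 pbw)
  SiO2: 59.96·0.6386 + 11.18·0.3293 + 100.1·0.7774 = 119.8 pbw (target 119.8 pbw)
  Li2O: 100.1·0.04560 = 4.565 pbw (target 4.565 pbw)
  Al2O3: 18.54·0.9961 + 100.1·0.1671 = 35.19 pbw (target 35.20 pbw)
  PbO: 59.56·0.9990 = 59.50 pbw (target 59.50 pbw)
  ZrO2: 11.18·0.6697 = 7.487 pbw (target 7.488 pbw)
The glass-mass cross-check: net batch after ignition = 250.0 pbw (targets for the oxides total 250.0 pbw; stated basis 250.0 pbw — differing by rounding only).
Summing the batch: Σ batch = 259.3 pbw; Σ batch·LOI gives LOI loss = 9.284 pbw; yield, glass over the total, = 96.42%.

Batch per 250.0 pbw enamel:
  calcined alumina: 18.54 pbw
  MgCO3: 9.919 pbw
  talc: 59.96 pbw
  zircon: 11.18 pbw
  litharge: 59.56 pbw
  lithium feldspar: 100.1 pbw
Total batch = 259.3 pbw; LOI loss = 9.284 pbw; yield = 96.42%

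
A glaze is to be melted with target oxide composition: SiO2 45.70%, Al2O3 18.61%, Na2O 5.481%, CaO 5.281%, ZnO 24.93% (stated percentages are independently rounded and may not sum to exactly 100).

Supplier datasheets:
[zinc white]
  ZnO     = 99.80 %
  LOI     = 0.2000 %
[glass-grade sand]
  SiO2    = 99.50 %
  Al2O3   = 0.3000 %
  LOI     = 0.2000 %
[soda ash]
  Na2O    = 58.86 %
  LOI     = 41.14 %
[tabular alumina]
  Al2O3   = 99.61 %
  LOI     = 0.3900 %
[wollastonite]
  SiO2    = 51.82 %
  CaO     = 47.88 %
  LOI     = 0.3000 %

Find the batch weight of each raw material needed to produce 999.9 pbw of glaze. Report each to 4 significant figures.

Batch per 999.9 pbw glaze:
  zinc white: 249.8 pbw
  glass-grade sand: 401.8 pbw
  soda ash: 93.11 pbw
  tabular alumina: 185.6 pbw
  wollastonite: 110.3 pbw
Total batch = 1041 pbw; LOI loss = 40.66 pbw; yield = 96.09%

The whole derivation runs at exact precision through the solve; mid-chain values are printed rounded to 4 significant digits across the worked steps; a single rounding completes every reported value — the derived quantities (net glass mass, the totals, the five compositions, the yield, LOI) are rebuilt in exact precision from the batch weights at 999.9 pbw of glass, as they appear in the question or the answer.
The oxide mass targets at 999.9 pbw glaze:
  SiO2: 45.70% × 999.9 = 457.0 pbw
  Al2O3: 18.61% × 999.9 = 186.1 pbw
  Na2O: 5.481% × 999.9 = 54.80 pbw
  CaO: 5.281% × 999.9 = 52.80 pbw
  ZnO: 24.93% × 999.9 = 249.3 pbw
Oxide-by-oxide audit on the weights just shown, under the basis named above (each sum matches its target mass given rounding of the digits):
  SiO2: 401.8·0.9950 + 110.3·0.5182 = 456.9 pbw (target 457.0 pbw)
  Al2O3: 401.8·0.003000 + 185.6·0.9961 = 186.1 pbw (target 186.1 pbw)
  Na2O: 93.11·0.5886 = 54.80 pbw (target 54.80 pbw)
  CaO: 110.3·0.4788 = 52.81 pbw (target 52.80 pbw)
  ZnO: 249.8·0.9980 = 249.3 pbw (target 249.3 pbw)
Consistency of the glass mass: batch Σ − ignition loss = 999.9 pbw (per-oxide target masses sum to 999.9 pbw; the stated basis being 999.9 pbw — any gap is answer rounding).
Batch grand total — Σ batch = 1041 pbw; LOI loss = Σ batch·LOI = 40.66 pbw; as yield: glass ÷ batch → 96.09%.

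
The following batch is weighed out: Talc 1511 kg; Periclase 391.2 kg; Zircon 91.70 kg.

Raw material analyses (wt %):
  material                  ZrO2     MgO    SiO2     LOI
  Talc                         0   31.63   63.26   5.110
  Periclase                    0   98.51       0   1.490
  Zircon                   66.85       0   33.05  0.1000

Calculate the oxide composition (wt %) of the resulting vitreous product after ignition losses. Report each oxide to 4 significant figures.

All internal work carries exact precision in every operation — mid-chain values are displayed (rounded to four significant figures) between the steps — a single rounding produces each reported figure. All derived quantities (totals, the three compositions, net glass mass, LOI, the yield) are computed in full float precision from the batch weights on 1911 kg of glass as written in the question or the answer.
Per-oxide mass from batch:
  ZrO2: 91.70·0.6685 = 61.30 kg
  MgO: 1511·0.3163 + 391.2·0.9851 = 863.3 kg
  SiO2: 1511·0.6326 + 91.70·0.3305 = 986.2 kg
LOI: 1511·0.05110 + 391.2·0.01490 + 91.70·0.001000 = 83.13 kg
The glass mass, total less LOI, = 1994 − 83.13 = 1911 kg (= Σ oxide masses)
wt % = oxide mass / glass mass × 100

Glass mass = 1911 kg (batch 1994 − LOI 83.13).
Composition: ZrO2 3.208%, MgO 45.18%, SiO2 51.61%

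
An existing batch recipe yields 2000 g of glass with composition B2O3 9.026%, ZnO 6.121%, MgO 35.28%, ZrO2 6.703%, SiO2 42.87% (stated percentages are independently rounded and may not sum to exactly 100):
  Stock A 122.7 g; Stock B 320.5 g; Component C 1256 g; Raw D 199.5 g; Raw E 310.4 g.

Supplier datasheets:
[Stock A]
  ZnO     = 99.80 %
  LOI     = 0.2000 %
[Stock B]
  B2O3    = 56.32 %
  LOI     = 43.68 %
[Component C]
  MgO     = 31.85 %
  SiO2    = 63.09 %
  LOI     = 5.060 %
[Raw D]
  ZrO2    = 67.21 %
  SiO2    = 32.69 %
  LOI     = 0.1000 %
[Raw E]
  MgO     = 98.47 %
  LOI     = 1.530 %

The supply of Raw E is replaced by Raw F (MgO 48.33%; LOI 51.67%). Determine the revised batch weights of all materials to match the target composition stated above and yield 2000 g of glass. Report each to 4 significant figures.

Revised batch per 2000 g glass:
  Stock A: 122.7 g
  Stock B: 320.5 g
  Component C: 1256 g
  Raw D: 199.5 g
  Raw F: 632.5 g
Total batch = 2531 g; LOI loss = 530.8 g

In-progress results appear (rounded to four significant digits) between the steps; full float precision is maintained throughout; every reported figure includes exactly one rounding — the derived quantities are re-derived using the weight values for 2000 g of glass in exact precision (yield, the totals, the five compositions, LOI, net glass mass), as given in the problem or the answer.
Oxide-by-oxide targets in 2000 g glass:
  B2O3: 9.026% × 2000 = 180.5 g
  ZnO: 6.121% × 2000 = 122.4 g
  MgO: 35.28% × 2000 = 705.6 g
  ZrO2: 6.703% × 2000 = 134.1 g
  SiO2: 42.87% × 2000 = 857.4 g
A balance pass over the oxides, from the weights as reported, relative to the basis at hand (each sum matches its target mass once rounding is allowed for):
  B2O3: 320.5·0.5632 = 180.5 g (target 180.5 g)
  ZnO: 122.7·0.9980 = 122.5 g (target 122.4 g)
  MgO: 1256·0.3185 + 632.5·0.4833 = 705.7 g (target 705.6 g)
  ZrO2: 199.5·0.6721 = 134.1 g (target 134.1 g)
  SiO2: 1256·0.6309 + 199.5·0.3269 = 857.6 g (target 857.4 g)
The glass-mass cross-check: Σ batch − LOI loss = 2000 g (the Σ of target masses is 2000 g; versus the stated basis of 2000 g — a pure rounding effect).
Batch grand total — Σ batch = 2531 g; LOI removed, Σ of batch·LOI: 530.8 g; the yield ratio, glass ÷ batch: 79.03%.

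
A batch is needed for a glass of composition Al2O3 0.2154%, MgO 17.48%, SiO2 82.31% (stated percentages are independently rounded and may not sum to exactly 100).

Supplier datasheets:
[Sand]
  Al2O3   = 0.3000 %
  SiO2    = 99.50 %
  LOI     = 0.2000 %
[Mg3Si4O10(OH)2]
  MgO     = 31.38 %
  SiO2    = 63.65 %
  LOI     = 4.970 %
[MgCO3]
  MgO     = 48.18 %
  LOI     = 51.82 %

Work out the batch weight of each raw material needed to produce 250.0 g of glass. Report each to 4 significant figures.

The intermediate values are shown rounded to four significant figures on the page; all arithmetic maintains full precision in all steps; every reported figure takes a single rounding. All derived quantities, which include the three compositions, net glass mass, totals, LOI, the yield, are recomputed in full precision, precisely as stated by the problem or answer text, from the weighed amounts per 250.0 g of glass.
Target oxide masses per 250.0 g glass:
  Al2O3: 0.2154% × 250.0 = 0.5385 g
  MgO: 17.48% × 250.0 = 43.70 g
  SiO2: 82.31% × 250.0 = 205.8 g
Oxide-by-oxide audit applying the batch weights above, against the basis in use (delivered sums recover each target inside rounding margins):
  Al2O3: 179.5·0.003000 = 0.5385 g (target 0.5385 g)
  MgO: 42.69·0.3138 + 62.90·0.4818 = 43.70 g (target 43.70 g)
  SiO2: 179.5·0.9950 + 42.69·0.6365 = 205.8 g (target 205.8 g)
Glass-mass sanity pass: batch Σ − ignition loss = 250.0 g (oxide target masses add up to 250.0 g; versus the stated basis of 250.0 g — a pure rounding effect).
Batch total: Σ batch = 285.1 g; LOI removed, Σ of batch·LOI: 35.08 g; yield, glass over the total, = 87.70%.

Batch per 250.0 g glass:
  Sand: 179.5 g
  Mg3Si4O10(OH)2: 42.69 g
  MgCO3: 62.90 g
Total batch = 285.1 g; LOI loss = 35.08 g; yield = 87.70%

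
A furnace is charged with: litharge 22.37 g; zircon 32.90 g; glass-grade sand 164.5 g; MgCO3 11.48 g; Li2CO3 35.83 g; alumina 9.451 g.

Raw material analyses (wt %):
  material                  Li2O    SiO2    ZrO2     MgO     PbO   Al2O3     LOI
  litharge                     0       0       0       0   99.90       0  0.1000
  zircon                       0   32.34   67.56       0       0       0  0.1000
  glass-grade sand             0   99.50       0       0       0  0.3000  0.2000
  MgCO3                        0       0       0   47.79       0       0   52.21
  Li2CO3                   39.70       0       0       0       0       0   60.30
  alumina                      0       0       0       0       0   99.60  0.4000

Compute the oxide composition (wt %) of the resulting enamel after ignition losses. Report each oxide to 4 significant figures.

Every computation keeps full precision from first step to last; values along the way are rounded to four significant figures when displayed — a single rounding produces every reported result; derived quantities, including totals, the yield, the six compositions, LOI, glass mass, are computed from the batch weights at 248.5 g of glass at full precision, as they appear in the problem or the answer.
Delivered oxide masses:
  Li2O: 35.83·0.3970 = 14.22 g
  SiO2: 32.90·0.3234 + 164.5·0.9950 = 174.3 g
  ZrO2: 32.90·0.6756 = 22.23 g
  MgO: 11.48·0.4779 = 5.486 g
  PbO: 22.37·0.9990 = 22.35 g
  Al2O3: 164.5·0.003000 + 9.451·0.9960 = 9.907 g
LOI: 22.37·0.001000 + 32.90·0.001000 + 164.5·0.002000 + 11.48·0.5221 + 35.83·0.6030 + 9.451·0.004000 = 28.02 g
Net of LOI, the glass mass = 276.5 − 28.02 = 248.5 g (matching Σ of the oxides)
wt %: oxide over glass, times 100

Glass mass = 248.5 g (batch 276.5 − LOI 28.02).
Composition: Li2O 5.724%, SiO2 70.15%, ZrO2 8.944%, MgO 2.208%, PbO 8.993%, Al2O3 3.986%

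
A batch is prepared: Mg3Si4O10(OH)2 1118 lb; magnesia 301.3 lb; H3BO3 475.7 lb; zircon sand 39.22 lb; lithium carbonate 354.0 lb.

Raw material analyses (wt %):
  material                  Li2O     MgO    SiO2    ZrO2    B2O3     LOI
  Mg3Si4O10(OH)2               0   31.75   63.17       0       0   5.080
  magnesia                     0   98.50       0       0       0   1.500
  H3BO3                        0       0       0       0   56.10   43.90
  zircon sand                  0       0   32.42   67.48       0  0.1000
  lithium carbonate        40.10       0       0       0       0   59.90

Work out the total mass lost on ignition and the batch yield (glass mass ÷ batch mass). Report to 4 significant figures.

LOI loss = 482.2 lb; glass = 1806 lb; yield = 78.93%

The working math carries exact precision in every operation. Mid-chain values are printed rounded to four significant digits alongside each step — each reported result is rounded exactly once. All derived quantities (yield, net glass mass, LOI, totals, the five compositions) are recomputed using the weight values at 1806 lb of glass in full float precision, as written in the problem or the answer.
Ignition loss by material:
  Mg3Si4O10(OH)2: 1118 × 0.05080 = 56.79 lb
  magnesia: 301.3 × 0.01500 = 4.519 lb
  H3BO3: 475.7 × 0.4390 = 208.8 lb
  zircon sand: 39.22 × 0.001000 = 0.03922 lb
  lithium carbonate: 354.0 × 0.5990 = 212.0 lb
Total LOI = 482.2 lb
Glass = batch − LOI = 2288 − 482.2 = 1806 lb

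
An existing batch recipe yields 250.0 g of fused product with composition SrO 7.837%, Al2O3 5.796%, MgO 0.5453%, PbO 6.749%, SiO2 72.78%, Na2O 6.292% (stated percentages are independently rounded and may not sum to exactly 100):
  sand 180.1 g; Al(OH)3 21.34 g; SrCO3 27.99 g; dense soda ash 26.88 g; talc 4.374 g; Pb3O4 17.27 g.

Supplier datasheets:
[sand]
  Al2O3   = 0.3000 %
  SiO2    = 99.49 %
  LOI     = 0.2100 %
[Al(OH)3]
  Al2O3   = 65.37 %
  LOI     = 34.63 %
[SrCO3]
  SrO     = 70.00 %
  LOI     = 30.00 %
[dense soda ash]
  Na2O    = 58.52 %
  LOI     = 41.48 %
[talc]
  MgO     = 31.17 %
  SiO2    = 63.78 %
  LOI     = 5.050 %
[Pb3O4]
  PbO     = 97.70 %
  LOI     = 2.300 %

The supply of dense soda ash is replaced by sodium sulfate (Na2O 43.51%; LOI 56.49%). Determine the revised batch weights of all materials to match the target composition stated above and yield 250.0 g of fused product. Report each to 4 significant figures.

Intermediates are printed rounded to 4 significant digits between the steps. Each numeric step holds full precision through every step. Every reported value takes exactly one rounding; derived quantities (net glass mass, LOI, six oxide percentages, yield, totals) are recomputed in exact precision using the weight values at 250.0 g of glass as they appear in the question or the answer.
Oxide mass targets, per 250.0 g fused product:
  SrO: 7.837% × 250.0 = 19.59 g
  Al2O3: 5.796% × 250.0 = 14.49 g
  MgO: 0.5453% × 250.0 = 1.363 g
  PbO: 6.749% × 250.0 = 16.87 g
  SiO2: 72.78% × 250.0 = 182.0 g
  Na2O: 6.292% × 250.0 = 15.73 g
Balance tally, oxide-wise, working from each reported weight, versus the basis set out (every target is met by its sum within answer rounding):
  SrO: 27.99·0.7000 = 19.59 g (target 19.59 g)
  Al2O3: 180.1·0.003000 + 21.34·0.6537 = 14.49 g (target 14.49 g)
  MgO: 4.374·0.3117 = 1.363 g (target 1.363 g)
  PbO: 17.27·0.9770 = 16.87 g (target 16.87 g)
  SiO2: 180.1·0.9949 + 4.374·0.6378 = 182.0 g (target 182.0 g)
  Na2O: 36.15·0.4351 = 15.73 g (target 15.73 g)
The glass-mass cross-check: batch Σ − ignition loss = 250.0 g (the Σ of target masses is 250.0 g; stated basis 250.0 g — rounding explains the deltas).
Batch grand total — Σ batch = 287.2 g; LOI removed, Σ of batch·LOI: 37.20 g; yield = glass ÷ total batch = 87.05%.

Revised batch per 250.0 g fused product:
  sand: 180.1 g
  Al(OH)3: 21.34 g
  SrCO3: 27.99 g
  sodium sulfate: 36.15 g
  talc: 4.374 g
  Pb3O4: 17.27 g
Total batch = 287.2 g; LOI loss = 37.20 g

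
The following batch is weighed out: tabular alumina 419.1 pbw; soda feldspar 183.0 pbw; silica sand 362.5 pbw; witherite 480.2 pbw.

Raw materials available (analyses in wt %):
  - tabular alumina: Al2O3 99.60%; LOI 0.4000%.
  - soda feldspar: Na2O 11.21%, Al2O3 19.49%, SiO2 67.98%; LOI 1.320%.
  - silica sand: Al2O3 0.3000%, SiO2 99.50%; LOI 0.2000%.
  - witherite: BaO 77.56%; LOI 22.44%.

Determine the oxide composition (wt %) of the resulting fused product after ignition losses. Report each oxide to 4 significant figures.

The intermediate values are shown (rounded to 4 significant figures) across the worked steps; the whole derivation runs at full precision at every stage. Every reported value carries a single rounding — derived quantities (ignition loss, glass mass, four oxide percentages, the yield, the totals) are carried in full precision starting from the weights per 1332 pbw of glass as quoted within question or answer.
What the batch supplies per oxide:
  Na2O: 183.0·0.1121 = 20.51 pbw
  BaO: 480.2·0.7756 = 372.4 pbw
  Al2O3: 419.1·0.9960 + 183.0·0.1949 + 362.5·0.003000 = 454.2 pbw
  SiO2: 183.0·0.6798 + 362.5·0.9950 = 485.1 pbw
LOI: 419.1·0.004000 + 183.0·0.01320 + 362.5·0.002000 + 480.2·0.2244 = 112.6 pbw
Glass mass = batch − LOI = 1445 − 112.6 = 1332 pbw (the oxide masses sum to this)
each oxide over glass, ×100, is wt %

Glass mass = 1332 pbw (batch 1445 − LOI 112.6).
Composition: Na2O 1.540%, BaO 27.96%, Al2O3 34.09%, SiO2 36.41%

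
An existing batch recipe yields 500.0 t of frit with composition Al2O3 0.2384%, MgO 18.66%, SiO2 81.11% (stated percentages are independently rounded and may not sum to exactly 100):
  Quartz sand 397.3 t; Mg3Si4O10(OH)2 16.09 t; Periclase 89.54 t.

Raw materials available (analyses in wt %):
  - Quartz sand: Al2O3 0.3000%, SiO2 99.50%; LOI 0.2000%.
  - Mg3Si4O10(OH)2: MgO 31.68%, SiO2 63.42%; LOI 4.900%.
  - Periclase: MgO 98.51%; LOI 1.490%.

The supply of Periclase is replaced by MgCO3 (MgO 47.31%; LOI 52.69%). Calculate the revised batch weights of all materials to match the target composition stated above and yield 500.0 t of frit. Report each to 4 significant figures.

Revised batch per 500.0 t frit:
  Quartz sand: 397.3 t
  Mg3Si4O10(OH)2: 16.09 t
  MgCO3: 186.4 t
Total batch = 599.8 t; LOI loss = 99.80 t

Values along the way appear rounded to 4 significant digits in the working; all internal work keeps full precision end to end. A single rounding yields every reported result. Derived quantities, which include three oxide percentages, the yield, glass mass, LOI, the totals, are re-derived at exact precision, as quoted within the problem or the answer, from the weighed amounts on 500.0 t of glass.
Oxide-by-oxide targets in 500.0 t frit:
  Al2O3: 0.2384% × 500.0 = 1.192 t
  MgO: 18.66% × 500.0 = 93.30 t
  SiO2: 81.11% × 500.0 = 405.6 t
Balance tally, oxide-wise, given the weights on record, relative to the basis at hand (sums match the target masses inside rounding margins):
  Al2O3: 397.3·0.003000 = 1.192 t (target 1.192 t)
  MgO: 16.09·0.3168 + 186.4·0.4731 = 93.28 t (target 93.30 t)
  SiO2: 397.3·0.9950 + 16.09·0.6342 = 405.5 t (target 405.6 t)
Auditing the glass mass value: batch Σ − ignition loss = 500.0 t (oxide target masses add up to 500.0 t; stated basis 500.0 t — rounding explains the deltas).
Whole-batch sum: Σ batch = 599.8 t; Σ batch·LOI gives LOI loss = 99.80 t; as yield: glass ÷ batch → 83.36%.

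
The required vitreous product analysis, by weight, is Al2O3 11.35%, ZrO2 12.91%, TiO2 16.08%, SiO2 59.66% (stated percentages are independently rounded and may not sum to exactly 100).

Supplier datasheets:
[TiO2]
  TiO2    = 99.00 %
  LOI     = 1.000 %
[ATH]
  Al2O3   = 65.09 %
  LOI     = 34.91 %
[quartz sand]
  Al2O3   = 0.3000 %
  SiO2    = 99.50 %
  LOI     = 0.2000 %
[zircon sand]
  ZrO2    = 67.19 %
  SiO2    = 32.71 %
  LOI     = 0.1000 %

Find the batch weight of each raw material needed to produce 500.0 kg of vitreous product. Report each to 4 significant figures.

The whole derivation runs at exact precision from start to finish. Working values appear, with 4-significant-figure rounding, as written; each reported number sees exactly one rounding. All derived quantities are re-derived in full float precision (ignition loss, totals, net glass mass, yield, the four compositions) starting from the weights on 500.0 kg of glass as written in question or answer.
Oxide mass targets, per 500.0 kg vitreous product:
  Al2O3: 11.35% × 500.0 = 56.75 kg
  ZrO2: 12.91% × 500.0 = 64.55 kg
  TiO2: 16.08% × 500.0 = 80.40 kg
  SiO2: 59.66% × 500.0 = 298.3 kg
Checking each oxide sum applying the batch weights above, relative to the basis at hand (sums match the target masses exact up to rounding of places):
  Al2O3: 85.95·0.6509 + 268.2·0.003000 = 56.75 kg (target 56.75 kg)
  ZrO2: 96.07·0.6719 = 64.55 kg (target 64.55 kg)
  TiO2: 81.21·0.9900 = 80.40 kg (target 80.40 kg)
  SiO2: 268.2·0.9950 + 96.07·0.3271 = 298.3 kg (target 298.3 kg)
Glass-mass sanity pass: Σ batch − LOI loss = 500.0 kg (oxide target masses add up to 500.0 kg; stated basis 500.0 kg — deltas are rounding alone).
Batch total: Σ batch = 531.4 kg; ignition loss, Σ(batch × LOI) = 31.45 kg; as yield: glass ÷ batch → 94.08%.

Batch per 500.0 kg vitreous product:
  TiO2: 81.21 kg
  ATH: 85.95 kg
  quartz sand: 268.2 kg
  zircon sand: 96.07 kg
Total batch = 531.4 kg; LOI loss = 31.45 kg; yield = 94.08%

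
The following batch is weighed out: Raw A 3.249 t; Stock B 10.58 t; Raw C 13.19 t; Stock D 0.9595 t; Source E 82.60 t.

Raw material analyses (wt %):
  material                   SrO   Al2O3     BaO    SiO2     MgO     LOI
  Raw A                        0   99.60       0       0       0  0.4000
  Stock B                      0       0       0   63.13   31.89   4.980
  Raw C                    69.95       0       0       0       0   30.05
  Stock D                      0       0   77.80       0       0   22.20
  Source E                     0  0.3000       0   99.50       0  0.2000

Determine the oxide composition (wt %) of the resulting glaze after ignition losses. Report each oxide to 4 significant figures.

Glass mass = 105.7 t (batch 110.6 − LOI 4.882).
Composition: SrO 8.729%, Al2O3 3.296%, BaO 0.7063%, SiO2 84.08%, MgO 3.192%

Every computation keeps exact precision at each step; mid-chain values are displayed, rounded to four significant figures, alongside each step — every reported number takes just one rounding. All derived quantities are recomputed in exact precision (LOI, yield, five oxide percentages, the totals, net glass mass) using the weight values for 105.7 t of glass, as set out in either problem or answer.
Oxide masses out of the charge:
  SrO: 13.19·0.6995 = 9.226 t
  Al2O3: 3.249·0.9960 + 82.60·0.003000 = 3.484 t
  BaO: 0.9595·0.7780 = 0.7465 t
  SiO2: 10.58·0.6313 + 82.60·0.9950 = 88.87 t
  MgO: 10.58·0.3189 = 3.374 t
LOI: 3.249·0.004000 + 10.58·0.04980 + 13.19·0.3005 + 0.9595·0.2220 + 82.60·0.002000 = 4.882 t
Glass mass = batch − LOI = 110.6 − 4.882 = 105.7 t (= the summed oxide contributions)
oxide / glass × 100 gives the wt %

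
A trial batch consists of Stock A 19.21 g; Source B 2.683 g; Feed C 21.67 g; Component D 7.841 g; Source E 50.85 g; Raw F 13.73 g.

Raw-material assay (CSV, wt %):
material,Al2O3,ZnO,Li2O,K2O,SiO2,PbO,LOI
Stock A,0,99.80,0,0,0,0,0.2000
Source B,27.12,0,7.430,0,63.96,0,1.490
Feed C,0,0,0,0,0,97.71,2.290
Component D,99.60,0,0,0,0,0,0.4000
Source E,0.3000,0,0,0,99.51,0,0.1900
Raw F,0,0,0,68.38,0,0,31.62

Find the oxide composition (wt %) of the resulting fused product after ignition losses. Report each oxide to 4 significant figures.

Glass mass = 110.9 g (batch 116.0 − LOI 5.044).
Composition: Al2O3 7.833%, ZnO 17.28%, Li2O 0.1797%, K2O 8.463%, SiO2 47.16%, PbO 19.09%

In-progress results are displayed (rounded to 4 significant figures) when written out; all arithmetic keeps full precision at all times — every reported figure includes exactly one rounding. The derived quantities, including yield, ignition loss, glass mass, the totals, six oxide percentages, are computed from the weighed amounts at 110.9 g of glass at full precision, precisely as stated by problem or answer.
What the batch supplies per oxide:
  Al2O3: 2.683·0.2712 + 7.841·0.9960 + 50.85·0.003000 = 8.690 g
  ZnO: 19.21·0.9980 = 19.17 g
  Li2O: 2.683·0.07430 = 0.1993 g
  K2O: 13.73·0.6838 = 9.389 g
  SiO2: 2.683·0.6396 + 50.85·0.9951 = 52.32 g
  PbO: 21.67·0.9771 = 21.17 g
LOI: 19.21·0.002000 + 2.683·0.01490 + 21.67·0.02290 + 7.841·0.004000 + 50.85·0.001900 + 13.73·0.3162 = 5.044 g
batch − LOI leaves glass = 116.0 − 5.044 = 110.9 g (matching Σ of the oxides)
percent by weight: oxide/glass ×100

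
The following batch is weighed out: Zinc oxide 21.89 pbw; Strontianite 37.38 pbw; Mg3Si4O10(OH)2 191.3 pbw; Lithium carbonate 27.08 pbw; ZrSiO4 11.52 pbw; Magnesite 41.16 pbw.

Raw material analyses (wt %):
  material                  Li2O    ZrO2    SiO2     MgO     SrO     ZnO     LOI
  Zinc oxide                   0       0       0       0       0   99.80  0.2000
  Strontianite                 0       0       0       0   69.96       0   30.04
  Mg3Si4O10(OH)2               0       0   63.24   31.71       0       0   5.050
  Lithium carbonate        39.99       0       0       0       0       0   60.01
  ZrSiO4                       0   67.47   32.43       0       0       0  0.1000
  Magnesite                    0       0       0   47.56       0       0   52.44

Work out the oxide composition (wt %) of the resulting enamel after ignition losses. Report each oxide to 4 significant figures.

The intermediate values are printed rounded off to 4 significant figures in the working — every computation keeps exact precision all the way through. A single rounding completes each reported number; all derived quantities, which include yield, the totals, net glass mass, ignition loss, the six compositions, are re-derived at full precision, as set out in the question or the answer, from the batch weights at 271.6 pbw of glass.
Oxide-by-oxide delivered mass:
  Li2O: 27.08·0.3999 = 10.83 pbw
  ZrO2: 11.52·0.6747 = 7.773 pbw
  SiO2: 191.3·0.6324 + 11.52·0.3243 = 124.7 pbw
  MgO: 191.3·0.3171 + 41.16·0.4756 = 80.24 pbw
  SrO: 37.38·0.6996 = 26.15 pbw
  ZnO: 21.89·0.9980 = 21.85 pbw
LOI: 21.89·0.002000 + 37.38·0.3004 + 191.3·0.05050 + 27.08·0.6001 + 11.52·0.001000 + 41.16·0.5244 = 58.78 pbw
Glass mass = batch − LOI = 330.3 − 58.78 = 271.6 pbw (the oxide masses sum to this)
each oxide over glass, ×100, is wt %

Glass mass = 271.6 pbw (batch 330.3 − LOI 58.78).
Composition: Li2O 3.988%, ZrO2 2.862%, SiO2 45.93%, MgO 29.55%, SrO 9.630%, ZnO 8.045%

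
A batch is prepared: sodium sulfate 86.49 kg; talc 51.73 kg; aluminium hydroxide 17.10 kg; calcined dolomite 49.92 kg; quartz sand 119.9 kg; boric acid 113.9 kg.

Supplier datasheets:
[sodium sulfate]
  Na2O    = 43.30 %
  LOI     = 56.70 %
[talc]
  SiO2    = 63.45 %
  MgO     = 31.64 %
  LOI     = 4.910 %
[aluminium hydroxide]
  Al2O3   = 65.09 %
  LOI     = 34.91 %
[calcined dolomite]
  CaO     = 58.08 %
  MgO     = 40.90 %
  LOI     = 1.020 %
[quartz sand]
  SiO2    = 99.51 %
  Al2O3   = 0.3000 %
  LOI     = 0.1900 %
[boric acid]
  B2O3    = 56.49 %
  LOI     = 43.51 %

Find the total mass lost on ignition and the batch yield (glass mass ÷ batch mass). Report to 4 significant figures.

The intermediate values are shown (rounded to four significant figures) between the steps — the working math runs at full precision throughout — a single rounding finalizes each reported result. The derived quantities are re-derived at full precision (glass mass, totals, the yield, the six compositions, ignition loss) from the batch weights on 331.2 kg of glass exactly as printed in the question or the answer.
Per-material ignition loss:
  sodium sulfate: 86.49 × 0.5670 = 49.04 kg
  talc: 51.73 × 0.04910 = 2.540 kg
  aluminium hydroxide: 17.10 × 0.3491 = 5.970 kg
  calcined dolomite: 49.92 × 0.01020 = 0.5092 kg
  quartz sand: 119.9 × 0.001900 = 0.2278 kg
  boric acid: 113.9 × 0.4351 = 49.56 kg
Total LOI = 107.8 kg
Glass = batch − LOI = 439.0 − 107.8 = 331.2 kg

LOI loss = 107.8 kg; glass = 331.2 kg; yield = 75.44%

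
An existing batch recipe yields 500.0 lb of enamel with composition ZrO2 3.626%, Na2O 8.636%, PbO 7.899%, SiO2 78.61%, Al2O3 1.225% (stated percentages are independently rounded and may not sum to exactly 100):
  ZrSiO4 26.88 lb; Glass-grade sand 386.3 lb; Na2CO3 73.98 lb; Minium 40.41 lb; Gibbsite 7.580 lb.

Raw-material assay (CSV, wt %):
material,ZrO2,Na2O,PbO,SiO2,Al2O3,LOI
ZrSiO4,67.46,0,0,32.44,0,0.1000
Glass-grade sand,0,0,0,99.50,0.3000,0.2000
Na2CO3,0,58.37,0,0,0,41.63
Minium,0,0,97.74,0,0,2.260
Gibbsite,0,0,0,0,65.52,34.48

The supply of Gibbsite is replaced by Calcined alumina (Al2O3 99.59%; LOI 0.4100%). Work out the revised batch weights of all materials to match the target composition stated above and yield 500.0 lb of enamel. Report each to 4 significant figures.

Working values are printed, rounded to four significant figures, within the worked lines; all arithmetic holds exact precision in every operation. Every reported value is rounded only once. Derived quantities are carried from the batch weights at 500.0 lb of glass at exact precision (totals, the yield, the five compositions, net glass mass, ignition loss), as set out in the problem or answer text.
Per-oxide target masses for 500.0 lb enamel:
  ZrO2: 3.626% × 500.0 = 18.13 lb
  Na2O: 8.636% × 500.0 = 43.18 lb
  PbO: 7.899% × 500.0 = 39.49 lb
  SiO2: 78.61% × 500.0 = 393.0 lb
  Al2O3: 1.225% × 500.0 = 6.125 lb
Balance tally, oxide-wise, on the weights just shown, relative to the basis at hand (every target is met by its sum up to rounding of the answer):
  ZrO2: 26.88·0.6746 = 18.13 lb (target 18.13 lb)
  Na2O: 73.98·0.5837 = 43.18 lb (target 43.18 lb)
  PbO: 40.41·0.9774 = 39.50 lb (target 39.49 lb)
  SiO2: 26.88·0.3244 + 386.3·0.9950 = 393.1 lb (target 393.0 lb)
  Al2O3: 386.3·0.003000 + 4.987·0.9959 = 6.125 lb (target 6.125 lb)
Consistency of the glass mass: net batch after ignition = 500.0 lb (the targets, summed, come to 500.0 lb; stated basis 500.0 lb — deltas are rounding alone).
Whole-batch sum: Σ batch = 532.6 lb; Σ batch·LOI gives LOI loss = 32.53 lb; yield, glass over the total, = 93.89%.

Revised batch per 500.0 lb enamel:
  ZrSiO4: 26.88 lb
  Glass-grade sand: 386.3 lb
  Na2CO3: 73.98 lb
  Minium: 40.41 lb
  Calcined alumina: 4.987 lb
Total batch = 532.6 lb; LOI loss = 32.53 lb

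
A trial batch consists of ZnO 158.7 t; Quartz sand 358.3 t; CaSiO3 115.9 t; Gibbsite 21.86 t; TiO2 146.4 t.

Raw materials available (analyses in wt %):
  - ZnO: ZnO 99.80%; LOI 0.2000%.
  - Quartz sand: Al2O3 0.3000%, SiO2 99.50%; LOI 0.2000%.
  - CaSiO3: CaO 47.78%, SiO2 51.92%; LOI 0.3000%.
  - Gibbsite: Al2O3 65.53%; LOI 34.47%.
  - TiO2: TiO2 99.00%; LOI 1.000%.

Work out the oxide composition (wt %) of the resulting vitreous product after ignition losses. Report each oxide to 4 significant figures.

All internal work holds full float precision in all steps; intermediates appear (rounded to 4 significant digits) when written out. Exactly one rounding is applied to each reported value — the derived quantities are rebuilt at exact precision (glass mass, the totals, yield, LOI, five oxide percentages) from the weighed amounts at 790.8 t of glass as set out in question or answer.
Delivered oxide masses:
  ZnO: 158.7·0.9980 = 158.4 t
  CaO: 115.9·0.4778 = 55.38 t
  Al2O3: 358.3·0.003000 + 21.86·0.6553 = 15.40 t
  SiO2: 358.3·0.9950 + 115.9·0.5192 = 416.7 t
  TiO2: 146.4·0.9900 = 144.9 t
LOI: 158.7·0.002000 + 358.3·0.002000 + 115.9·0.003000 + 21.86·0.3447 + 146.4·0.01000 = 10.38 t
batch − LOI leaves glass = 801.2 − 10.38 = 790.8 t (consistent with Σ oxide mass)
percent share: oxide ÷ glass, ×100

Glass mass = 790.8 t (batch 801.2 − LOI 10.38).
Composition: ZnO 20.03%, CaO 7.003%, Al2O3 1.947%, SiO2 52.69%, TiO2 18.33%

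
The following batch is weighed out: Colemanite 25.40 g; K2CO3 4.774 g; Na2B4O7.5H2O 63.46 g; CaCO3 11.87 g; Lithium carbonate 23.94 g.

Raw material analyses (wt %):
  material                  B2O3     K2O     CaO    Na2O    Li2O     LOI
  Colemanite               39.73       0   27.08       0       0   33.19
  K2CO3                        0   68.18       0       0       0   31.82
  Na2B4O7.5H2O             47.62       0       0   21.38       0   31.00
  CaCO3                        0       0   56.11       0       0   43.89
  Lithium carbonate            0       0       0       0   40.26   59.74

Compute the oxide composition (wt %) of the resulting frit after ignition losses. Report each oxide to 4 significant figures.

Glass mass = 80.31 g (batch 129.4 − LOI 49.13).
Composition: B2O3 50.19%, K2O 4.053%, CaO 16.86%, Na2O 16.89%, Li2O 12.00%

The working math keeps exact precision in every operation. Mid-chain values appear with 4-significant-digit rounding within the worked lines. Every reported result is rounded just once. The derived quantities, including the totals, the yield, glass mass, ignition loss, the five compositions, are rebuilt starting from the weights per 80.31 g of glass in full float precision, as given in the problem or answer text.
Oxide masses out of the charge:
  B2O3: 25.40·0.3973 + 63.46·0.4762 = 40.31 g
  K2O: 4.774·0.6818 = 3.255 g
  CaO: 25.40·0.2708 + 11.87·0.5611 = 13.54 g
  Na2O: 63.46·0.2138 = 13.57 g
  Li2O: 23.94·0.4026 = 9.638 g
LOI: 25.40·0.3319 + 4.774·0.3182 + 63.46·0.3100 + 11.87·0.4389 + 23.94·0.5974 = 49.13 g
batch − LOI leaves glass = 129.4 − 49.13 = 80.31 g (equal to the oxide-mass sum)
wt % = oxide mass / glass mass × 100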